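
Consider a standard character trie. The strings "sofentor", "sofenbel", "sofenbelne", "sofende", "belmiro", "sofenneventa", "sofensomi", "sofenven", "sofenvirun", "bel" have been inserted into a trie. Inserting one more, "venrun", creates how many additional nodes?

6

"venrun" shares no prefix with any stored word, so all 6 characters open new nodes.
6 − 0 = 6 new nodes.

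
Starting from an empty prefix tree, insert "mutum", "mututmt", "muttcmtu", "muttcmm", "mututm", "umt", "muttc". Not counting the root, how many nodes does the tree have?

Insert word by word; a character creates a node only if that edge doesn't already exist:
  "mutum" → 5 new (m, u, t, u, m)
  "mututmt" → prefix "mutu" already present; 3 new (t, m, t)
  "muttcmtu" → prefix "mut" already present; 5 new (t, c, m, t, u)
  "muttcmm" → prefix "muttcm" already present; 1 new (m)
  "mututm" → prefix "mututm" already present; 0 new (none)
  "umt" → 3 new (u, m, t)
  "muttc" → prefix "muttc" already present; 0 new (none)
Total nodes = 5 + 3 + 5 + 1 + 0 + 3 + 0 = 17

17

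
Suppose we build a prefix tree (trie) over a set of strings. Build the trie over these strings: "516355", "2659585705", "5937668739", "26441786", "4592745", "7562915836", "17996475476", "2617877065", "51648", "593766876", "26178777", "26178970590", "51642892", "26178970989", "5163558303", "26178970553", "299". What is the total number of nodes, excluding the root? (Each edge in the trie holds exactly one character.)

92

For each word, the new-node count is its length minus the longest prefix already in the trie:
  "516355" → 6 new (5, 1, 6, 3, 5, 5)
  "2659585705" → 10 new (2, 6, 5, 9, 5, 8, 5, 7, 0, 5)
  "5937668739" → prefix "5" already present; 9 new (9, 3, 7, 6, 6, 8, 7, 3, 9)
  "26441786" → prefix "26" already present; 6 new (4, 4, 1, 7, 8, 6)
  "4592745" → 7 new (4, 5, 9, 2, 7, 4, 5)
  "7562915836" → 10 new (7, 5, 6, 2, 9, 1, 5, 8, 3, 6)
  "17996475476" → 11 new (1, 7, 9, 9, 6, 4, 7, 5, 4, 7, 6)
  "2617877065" → prefix "26" already present; 8 new (1, 7, 8, 7, 7, 0, 6, 5)
  "51648" → prefix "516" already present; 2 new (4, 8)
  "593766876" → prefix "59376687" already present; 1 new (6)
  "26178777" → prefix "2617877" already present; 1 new (7)
  "26178970590" → prefix "26178" already present; 6 new (9, 7, 0, 5, 9, 0)
  "51642892" → prefix "5164" already present; 4 new (2, 8, 9, 2)
  "26178970989" → prefix "26178970" already present; 3 new (9, 8, 9)
  "5163558303" → prefix "516355" already present; 4 new (8, 3, 0, 3)
  "26178970553" → prefix "261789705" already present; 2 new (5, 3)
  "299" → prefix "2" already present; 2 new (9, 9)
Total nodes = 6 + 10 + 9 + 6 + 7 + 10 + 11 + 8 + 2 + 1 + 1 + 6 + 4 + 3 + 4 + 2 + 2 = 92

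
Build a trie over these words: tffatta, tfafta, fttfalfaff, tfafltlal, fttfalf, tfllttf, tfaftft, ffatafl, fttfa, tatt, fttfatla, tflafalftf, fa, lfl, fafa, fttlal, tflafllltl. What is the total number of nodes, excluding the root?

66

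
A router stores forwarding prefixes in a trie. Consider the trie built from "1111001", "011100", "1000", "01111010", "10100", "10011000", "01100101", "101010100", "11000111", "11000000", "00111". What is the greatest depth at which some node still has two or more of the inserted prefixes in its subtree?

5

The deepest shared node is where two words last agree before diverging.
e.g. "11000000" and "11000111" share the prefix "11000" of length 5; no pair shares a longer one.
Longest shared-prefix length: 5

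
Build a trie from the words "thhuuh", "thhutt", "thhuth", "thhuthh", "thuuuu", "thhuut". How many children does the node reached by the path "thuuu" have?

1

Walk "thuuu" from the root, arriving at one node.
Distinct next characters after "thuuu": u.
That node has 1 child edge.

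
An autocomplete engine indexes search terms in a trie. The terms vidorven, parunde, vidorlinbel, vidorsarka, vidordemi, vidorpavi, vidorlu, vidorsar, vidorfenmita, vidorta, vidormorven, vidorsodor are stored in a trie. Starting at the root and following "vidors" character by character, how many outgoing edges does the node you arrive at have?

2

Follow the path "vidors" to its node, then look at its outgoing edges.
Distinct next characters after "vidors": a, o.
That node has 2 child edges.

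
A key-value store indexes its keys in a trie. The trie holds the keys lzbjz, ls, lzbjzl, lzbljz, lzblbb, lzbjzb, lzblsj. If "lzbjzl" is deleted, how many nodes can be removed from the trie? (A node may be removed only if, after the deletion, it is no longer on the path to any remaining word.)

1

A node on "lzbjzl"'s path can go only if nothing else ends at it or branches off below it.
The suffix "l" (1 node) is used only by "lzbjzl"; the node for "lzbjz" still has the child "b", so pruning stops there.
Nodes removed: 1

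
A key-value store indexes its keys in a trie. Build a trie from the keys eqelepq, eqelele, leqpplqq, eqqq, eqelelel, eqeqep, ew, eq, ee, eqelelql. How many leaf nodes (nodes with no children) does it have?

8

A leaf is a node with no children — equivalently, the end of a word that is not a proper prefix of any other stored word.
Those words: "ee", "eqelelel", "eqelelql", "eqelepq", "eqeqep", "eqqq", "ew", "leqpplqq"
Leaf count: 8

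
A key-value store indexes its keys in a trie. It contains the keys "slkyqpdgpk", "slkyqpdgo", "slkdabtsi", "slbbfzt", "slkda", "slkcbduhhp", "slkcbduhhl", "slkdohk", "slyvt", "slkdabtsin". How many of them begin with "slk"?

Walk to "slk"; the words in its subtree are exactly those with that prefix.
Matches: "slkcbduhhl", "slkcbduhhp", "slkda", "slkdabtsi", "slkdabtsin", "slkdohk", "slkyqpdgo", "slkyqpdgpk"
Count: 8

8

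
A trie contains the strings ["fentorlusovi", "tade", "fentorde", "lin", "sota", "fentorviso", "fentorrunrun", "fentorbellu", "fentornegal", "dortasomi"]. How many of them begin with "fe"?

Filter for entries beginning with "fe":
Matches: "fentorbellu", "fentorde", "fentorlusovi", "fentornegal", "fentorrunrun", "fentorviso"
Count: 6

6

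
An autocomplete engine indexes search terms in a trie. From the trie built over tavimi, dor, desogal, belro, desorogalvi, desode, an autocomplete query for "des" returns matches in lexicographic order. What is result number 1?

desode

DFS of the "des" subtree visits, in order: "desode", "desogal", "desorogalvi"
Position 1: desode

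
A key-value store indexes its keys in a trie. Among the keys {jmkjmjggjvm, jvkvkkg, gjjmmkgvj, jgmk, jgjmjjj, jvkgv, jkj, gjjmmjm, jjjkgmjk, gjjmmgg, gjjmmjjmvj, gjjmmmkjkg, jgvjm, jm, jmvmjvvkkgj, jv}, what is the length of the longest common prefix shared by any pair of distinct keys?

6

The deepest shared node is where two words last agree before diverging.
e.g. "gjjmmjjmvj" and "gjjmmjm" share the prefix "gjjmmj" of length 6; no pair shares a longer one.
Longest shared-prefix length: 6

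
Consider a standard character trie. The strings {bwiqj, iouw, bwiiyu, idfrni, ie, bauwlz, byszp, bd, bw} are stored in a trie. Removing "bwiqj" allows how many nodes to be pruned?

2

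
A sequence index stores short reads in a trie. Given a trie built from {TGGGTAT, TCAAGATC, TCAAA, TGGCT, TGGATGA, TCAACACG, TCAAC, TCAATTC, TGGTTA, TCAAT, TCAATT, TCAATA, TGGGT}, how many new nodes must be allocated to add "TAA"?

2

The longest prefix of "TAA" already in the trie is "T" (length 1).
New nodes needed: |"TAA"| − 1 = 3 − 1 = 2.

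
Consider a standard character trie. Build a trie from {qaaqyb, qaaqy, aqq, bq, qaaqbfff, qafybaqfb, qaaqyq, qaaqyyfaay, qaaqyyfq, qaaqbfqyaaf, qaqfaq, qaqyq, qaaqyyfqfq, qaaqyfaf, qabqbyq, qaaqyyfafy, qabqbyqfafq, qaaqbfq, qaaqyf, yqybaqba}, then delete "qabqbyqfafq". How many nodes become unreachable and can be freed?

Walk "qabqbyqfafq" from the leaf back toward the root, removing each node that no remaining word uses.
The suffix "fafq" (4 nodes) is used only by "qabqbyqfafq"; "qabqbyq" is itself a stored word, so pruning stops there.
Nodes removed: 4

4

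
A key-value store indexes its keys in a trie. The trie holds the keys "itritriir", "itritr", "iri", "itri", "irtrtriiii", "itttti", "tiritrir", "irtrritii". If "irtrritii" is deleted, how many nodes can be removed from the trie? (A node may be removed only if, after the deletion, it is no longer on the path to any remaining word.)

5

A node on "irtrritii"'s path can go only if nothing else ends at it or branches off below it.
The suffix "ritii" (5 nodes) is used only by "irtrritii"; the node for "irtr" still has the child "t", so pruning stops there.
Nodes removed: 5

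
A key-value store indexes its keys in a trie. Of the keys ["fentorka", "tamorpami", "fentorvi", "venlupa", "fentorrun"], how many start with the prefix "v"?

1

Filter for entries beginning with "v":
Words under "v": venlupa
Count: 1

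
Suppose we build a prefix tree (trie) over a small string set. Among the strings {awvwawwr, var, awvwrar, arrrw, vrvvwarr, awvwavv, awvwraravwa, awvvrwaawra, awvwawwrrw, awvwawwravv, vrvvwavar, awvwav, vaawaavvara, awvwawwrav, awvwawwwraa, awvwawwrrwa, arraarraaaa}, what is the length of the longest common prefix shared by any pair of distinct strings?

10

Equivalently: take the maximum, over all pairs, of their longest common prefix length.
e.g. "awvwawwrav" and "awvwawwravv" share the prefix "awvwawwrav" of length 10; no pair shares a longer one.
Longest shared-prefix length: 10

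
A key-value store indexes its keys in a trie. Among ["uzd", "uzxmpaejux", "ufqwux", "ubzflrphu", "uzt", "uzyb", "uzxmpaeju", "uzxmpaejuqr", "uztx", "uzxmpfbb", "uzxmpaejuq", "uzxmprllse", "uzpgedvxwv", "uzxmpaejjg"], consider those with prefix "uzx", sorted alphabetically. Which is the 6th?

Words with prefix "uzx", in lexicographic order: "uzxmpaejjg", "uzxmpaeju", "uzxmpaejuq", "uzxmpaejuqr", "uzxmpaejux", "uzxmpfbb", "uzxmprllse"
Position 6: uzxmpfbb

uzxmpfbb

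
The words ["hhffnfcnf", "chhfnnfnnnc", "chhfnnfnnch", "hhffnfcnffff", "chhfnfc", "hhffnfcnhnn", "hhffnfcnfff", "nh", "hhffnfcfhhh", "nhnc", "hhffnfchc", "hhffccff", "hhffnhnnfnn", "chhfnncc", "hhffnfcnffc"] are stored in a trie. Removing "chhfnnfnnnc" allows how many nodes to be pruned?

2

Walk "chhfnnfnnnc" from the leaf back toward the root, removing each node that no remaining word uses.
The suffix "nc" (2 nodes) is used only by "chhfnnfnnnc"; the node for "chhfnnfnn" still has the child "c", so pruning stops there.
Nodes removed: 2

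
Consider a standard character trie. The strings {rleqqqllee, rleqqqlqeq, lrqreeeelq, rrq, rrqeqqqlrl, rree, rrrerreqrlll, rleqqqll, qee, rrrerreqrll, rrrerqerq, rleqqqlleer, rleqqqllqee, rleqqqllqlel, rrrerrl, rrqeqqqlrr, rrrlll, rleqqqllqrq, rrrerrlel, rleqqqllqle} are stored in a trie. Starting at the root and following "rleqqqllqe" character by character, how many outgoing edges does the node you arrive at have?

1

The children of the "rleqqqllqe" node are the distinct next characters among strings starting with "rleqqqllqe".
Distinct next characters after "rleqqqllqe": e.
That node has 1 child edge.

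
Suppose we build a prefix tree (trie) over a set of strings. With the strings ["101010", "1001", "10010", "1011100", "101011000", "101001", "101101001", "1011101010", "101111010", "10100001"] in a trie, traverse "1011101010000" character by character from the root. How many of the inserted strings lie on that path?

1

Check each prefix of "1011101010000" against the stored set — each match is an end-marker on the path.
Prefixes of the query that are stored words: "1011101010"
Count: 1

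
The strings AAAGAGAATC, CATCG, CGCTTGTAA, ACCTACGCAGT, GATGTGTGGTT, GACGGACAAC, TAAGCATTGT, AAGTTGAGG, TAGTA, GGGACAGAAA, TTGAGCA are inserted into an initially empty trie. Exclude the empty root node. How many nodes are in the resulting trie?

87

Insert word by word; a character creates a node only if that edge doesn't already exist:
  "AAAGAGAATC" → 10 new (A, A, A, G, A, G, A, A, T, C)
  "CATCG" → 5 new (C, A, T, C, G)
  "CGCTTGTAA" → prefix "C" already present; 8 new (G, C, T, T, G, T, A, A)
  "ACCTACGCAGT" → prefix "A" already present; 10 new (C, C, T, A, C, G, C, A, G, T)
  "GATGTGTGGTT" → 11 new (G, A, T, G, T, G, T, G, G, T, T)
  "GACGGACAAC" → prefix "GA" already present; 8 new (C, G, G, A, C, A, A, C)
  "TAAGCATTGT" → 10 new (T, A, A, G, C, A, T, T, G, T)
  "AAGTTGAGG" → prefix "AA" already present; 7 new (G, T, T, G, A, G, G)
  "TAGTA" → prefix "TA" already present; 3 new (G, T, A)
  "GGGACAGAAA" → prefix "G" already present; 9 new (G, G, A, C, A, G, A, A, A)
  "TTGAGCA" → prefix "T" already present; 6 new (T, G, A, G, C, A)
Total nodes = 10 + 5 + 8 + 10 + 11 + 8 + 10 + 7 + 3 + 9 + 6 = 87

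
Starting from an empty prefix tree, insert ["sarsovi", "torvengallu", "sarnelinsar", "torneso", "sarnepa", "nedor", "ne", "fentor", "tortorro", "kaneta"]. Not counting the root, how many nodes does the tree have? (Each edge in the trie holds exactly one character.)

Insert word by word; a character creates a node only if that edge doesn't already exist:
  "sarsovi" → 7 new (s, a, r, s, o, v, i)
  "torvengallu" → 11 new (t, o, r, v, e, n, g, a, l, l, u)
  "sarnelinsar" → prefix "sar" already present; 8 new (n, e, l, i, n, s, a, r)
  "torneso" → prefix "tor" already present; 4 new (n, e, s, o)
  "sarnepa" → prefix "sarne" already present; 2 new (p, a)
  "nedor" → 5 new (n, e, d, o, r)
  "ne" → prefix "ne" already present; 0 new (none)
  "fentor" → 6 new (f, e, n, t, o, r)
  "tortorro" → prefix "tor" already present; 5 new (t, o, r, r, o)
  "kaneta" → 6 new (k, a, n, e, t, a)
Total nodes = 7 + 11 + 8 + 4 + 2 + 5 + 0 + 6 + 5 + 6 = 54

54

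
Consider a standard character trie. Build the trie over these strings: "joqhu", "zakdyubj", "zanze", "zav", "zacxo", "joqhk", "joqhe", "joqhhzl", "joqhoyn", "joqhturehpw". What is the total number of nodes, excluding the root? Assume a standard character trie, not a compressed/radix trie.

Trie structure (* marks end of a word):
(root)
├─ j
│  └─ o
│     └─ q
│        └─ h
│           ├─ e *
│           ├─ h
│           │  └─ z
│           │     └─ l *
│           ├─ k *
│           ├─ o
│           │  └─ y
│           │     └─ n *
│           ├─ t
│           │  └─ u
│           │     └─ r
│           │        └─ e
│           │           └─ h
│           │              └─ p
│           │                 └─ w *
│           └─ u *
└─ z
   └─ a
      ├─ c
      │  └─ x
      │     └─ o *
      ├─ k
      │  └─ d
      │     └─ y
      │        └─ u
      │           └─ b
      │              └─ j *
      ├─ n
      │  └─ z
      │     └─ e *
      └─ v *
Counting every labelled node above: 35.

35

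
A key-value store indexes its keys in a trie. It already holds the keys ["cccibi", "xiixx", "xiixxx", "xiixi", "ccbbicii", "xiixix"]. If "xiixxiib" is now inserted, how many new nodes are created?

3

The longest prefix of "xiixxiib" already in the trie is "xiixx" (length 5).
Each of the 3 remaining characters creates one node.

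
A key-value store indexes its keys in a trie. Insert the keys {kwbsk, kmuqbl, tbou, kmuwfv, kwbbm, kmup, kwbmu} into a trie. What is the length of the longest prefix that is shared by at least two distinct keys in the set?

3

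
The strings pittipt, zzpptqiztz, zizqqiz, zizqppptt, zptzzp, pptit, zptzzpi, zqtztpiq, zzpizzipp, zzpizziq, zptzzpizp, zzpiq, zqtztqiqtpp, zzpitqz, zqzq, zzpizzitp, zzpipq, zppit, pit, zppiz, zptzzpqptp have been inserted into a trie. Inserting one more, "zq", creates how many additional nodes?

0

"zq" is already a full path in the trie; only an end-marker is added.
No new nodes are needed: 0.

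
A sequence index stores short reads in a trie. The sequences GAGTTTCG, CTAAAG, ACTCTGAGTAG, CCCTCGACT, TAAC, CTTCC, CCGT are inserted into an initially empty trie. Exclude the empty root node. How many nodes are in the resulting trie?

Count nodes per top-level branch (shared prefixes stored once):
  'A'-branch (ACTCTGAGTAG): 11 nodes
  'C'-branch (CCCTCGACT, CCGT, CTAAAG, CTTCC): 19 nodes
  'G'-branch (GAGTTTCG): 8 nodes
  'T'-branch (TAAC): 4 nodes
Sum: 42

42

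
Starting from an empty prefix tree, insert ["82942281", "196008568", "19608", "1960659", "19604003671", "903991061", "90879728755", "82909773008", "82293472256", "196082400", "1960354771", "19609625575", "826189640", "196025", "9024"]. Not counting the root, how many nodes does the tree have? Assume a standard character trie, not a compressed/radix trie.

91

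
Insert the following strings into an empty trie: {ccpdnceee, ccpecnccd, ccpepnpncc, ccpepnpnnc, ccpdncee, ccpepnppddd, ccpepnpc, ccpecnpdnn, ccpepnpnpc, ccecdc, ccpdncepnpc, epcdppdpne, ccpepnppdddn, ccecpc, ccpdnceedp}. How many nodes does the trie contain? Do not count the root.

Trace insertions, counting only characters that open a new branch:
  "ccpdnceee" → 9 new (c, c, p, d, n, c, e, e, e)
  "ccpecnccd" → prefix "ccp" already present; 6 new (e, c, n, c, c, d)
  "ccpepnpncc" → prefix "ccpe" already present; 6 new (p, n, p, n, c, c)
  "ccpepnpnnc" → prefix "ccpepnpn" already present; 2 new (n, c)
  "ccpdncee" → prefix "ccpdncee" already present; 0 new (none)
  "ccpepnppddd" → prefix "ccpepnp" already present; 4 new (p, d, d, d)
  "ccpepnpc" → prefix "ccpepnp" already present; 1 new (c)
  "ccpecnpdnn" → prefix "ccpecn" already present; 4 new (p, d, n, n)
  "ccpepnpnpc" → prefix "ccpepnpn" already present; 2 new (p, c)
  "ccecdc" → prefix "cc" already present; 4 new (e, c, d, c)
  "ccpdncepnpc" → prefix "ccpdnce" already present; 4 new (p, n, p, c)
  "epcdppdpne" → 10 new (e, p, c, d, p, p, d, p, n, e)
  "ccpepnppdddn" → prefix "ccpepnppddd" already present; 1 new (n)
  "ccecpc" → prefix "ccec" already present; 2 new (p, c)
  "ccpdnceedp" → prefix "ccpdncee" already present; 2 new (d, p)
Total nodes = 9 + 6 + 6 + 2 + 0 + 4 + 1 + 4 + 2 + 4 + 4 + 10 + 1 + 2 + 2 = 57

57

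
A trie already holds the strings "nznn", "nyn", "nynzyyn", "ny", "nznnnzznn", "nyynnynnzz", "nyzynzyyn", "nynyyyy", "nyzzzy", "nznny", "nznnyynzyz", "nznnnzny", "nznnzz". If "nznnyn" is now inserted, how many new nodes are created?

"nznny" is already a path in the trie; the remaining "n" must be added.
Each of the 1 remaining characters creates one node.

1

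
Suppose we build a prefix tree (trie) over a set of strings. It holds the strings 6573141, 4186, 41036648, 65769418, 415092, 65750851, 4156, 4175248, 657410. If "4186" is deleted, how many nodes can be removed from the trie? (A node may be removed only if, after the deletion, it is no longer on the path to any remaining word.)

Walk "4186" from the leaf back toward the root, removing each node that no remaining word uses.
The suffix "86" (2 nodes) is used only by "4186"; the node for "41" still has the child "0", so pruning stops there.
Nodes removed: 2

2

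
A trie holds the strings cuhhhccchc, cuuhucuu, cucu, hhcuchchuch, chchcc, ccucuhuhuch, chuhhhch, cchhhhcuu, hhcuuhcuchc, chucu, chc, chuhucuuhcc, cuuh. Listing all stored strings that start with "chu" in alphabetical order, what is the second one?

Words with prefix "chu", in lexicographic order: "chucu", "chuhhhch", "chuhucuuhcc"
The 2nd is chuhhhch.

chuhhhch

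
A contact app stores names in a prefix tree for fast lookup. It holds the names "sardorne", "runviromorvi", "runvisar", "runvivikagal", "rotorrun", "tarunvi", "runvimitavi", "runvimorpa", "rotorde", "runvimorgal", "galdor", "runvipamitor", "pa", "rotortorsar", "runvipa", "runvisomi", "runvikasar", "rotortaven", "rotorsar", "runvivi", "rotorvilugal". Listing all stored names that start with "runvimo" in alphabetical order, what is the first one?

Words with prefix "runvimo", in lexicographic order: "runvimorgal", "runvimorpa"
Position 1: runvimorgal

runvimorgal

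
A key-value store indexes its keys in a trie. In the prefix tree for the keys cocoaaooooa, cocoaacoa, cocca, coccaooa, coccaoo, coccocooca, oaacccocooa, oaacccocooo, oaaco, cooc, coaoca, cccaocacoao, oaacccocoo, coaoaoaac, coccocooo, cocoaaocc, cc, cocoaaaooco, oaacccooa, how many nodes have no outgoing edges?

15

A leaf is a node with no children — equivalently, the end of a word that is not a proper prefix of any other stored word.
Those words: "cccaocacoao", "coaoaoaac", "coaoca", "coccaooa", "coccocooca", "coccocooo", "cocoaaaooco", "cocoaacoa", "cocoaaocc", "cocoaaooooa", "cooc", "oaacccocooa", "oaacccocooo", "oaacccooa", "oaaco"
Leaf count: 15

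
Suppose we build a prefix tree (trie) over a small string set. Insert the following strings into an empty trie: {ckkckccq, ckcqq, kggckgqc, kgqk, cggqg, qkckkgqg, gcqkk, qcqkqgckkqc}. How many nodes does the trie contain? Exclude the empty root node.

Insert word by word; a character creates a node only if that edge doesn't already exist:
  "ckkckccq" → 8 new (c, k, k, c, k, c, c, q)
  "ckcqq" → prefix "ck" already present; 3 new (c, q, q)
  "kggckgqc" → 8 new (k, g, g, c, k, g, q, c)
  "kgqk" → prefix "kg" already present; 2 new (q, k)
  "cggqg" → prefix "c" already present; 4 new (g, g, q, g)
  "qkckkgqg" → 8 new (q, k, c, k, k, g, q, g)
  "gcqkk" → 5 new (g, c, q, k, k)
  "qcqkqgckkqc" → prefix "q" already present; 10 new (c, q, k, q, g, c, k, k, q, c)
Total nodes = 8 + 3 + 8 + 2 + 4 + 8 + 5 + 10 = 48

48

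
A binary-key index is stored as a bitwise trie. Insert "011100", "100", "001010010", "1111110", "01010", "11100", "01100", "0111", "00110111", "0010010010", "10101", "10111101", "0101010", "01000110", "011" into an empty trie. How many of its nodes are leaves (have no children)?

12

Leaves are exactly the stored words that no other stored word extends.
Those words: "0010010010", "001010010", "00110111", "01000110", "0101010", "01100", "011100", "100", "10101", "10111101", "11100", "1111110"
Leaf count: 12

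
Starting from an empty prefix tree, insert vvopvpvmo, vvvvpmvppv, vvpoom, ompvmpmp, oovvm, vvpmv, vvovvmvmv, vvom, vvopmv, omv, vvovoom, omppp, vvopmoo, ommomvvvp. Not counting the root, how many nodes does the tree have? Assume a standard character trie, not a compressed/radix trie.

Count nodes per top-level branch (shared prefixes stored once):
  'o'-branch (ommomvvvp, omppp, ompvmpmp, omv, oovvm): 22 nodes
  'v'-branch (vvom, vvopmoo, vvopmv, vvopvpvmo, vvovoom, vvovvmvmv, vvpmv, vvpoom, vvvvpmvppv): 37 nodes
Sum: 59

59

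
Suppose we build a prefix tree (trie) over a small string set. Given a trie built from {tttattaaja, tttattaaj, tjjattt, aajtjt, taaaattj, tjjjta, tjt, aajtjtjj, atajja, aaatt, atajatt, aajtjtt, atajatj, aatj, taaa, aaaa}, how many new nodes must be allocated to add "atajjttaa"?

Walking "atajjttaa" from the root, the first 5 characters ("atajj") follow existing edges; "t" is the first miss.
New nodes needed: |"atajjttaa"| − 5 = 9 − 5 = 4.

4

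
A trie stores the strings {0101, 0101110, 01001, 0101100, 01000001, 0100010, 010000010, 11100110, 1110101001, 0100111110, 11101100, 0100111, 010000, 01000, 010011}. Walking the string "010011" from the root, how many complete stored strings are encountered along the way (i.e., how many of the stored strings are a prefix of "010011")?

Check each prefix of "010011" against the stored set — each match is an end-marker on the path.
Prefixes of the query that are stored words: "01001", "010011"
Count: 2

2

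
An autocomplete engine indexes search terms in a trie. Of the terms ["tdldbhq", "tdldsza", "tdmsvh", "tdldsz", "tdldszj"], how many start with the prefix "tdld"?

4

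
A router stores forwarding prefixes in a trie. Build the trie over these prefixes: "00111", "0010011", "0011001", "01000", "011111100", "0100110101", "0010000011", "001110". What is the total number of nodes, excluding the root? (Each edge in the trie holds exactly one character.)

Trace insertions, counting only characters that open a new branch:
  "00111" → 5 new (0, 0, 1, 1, 1)
  "0010011" → prefix "001" already present; 4 new (0, 0, 1, 1)
  "0011001" → prefix "0011" already present; 3 new (0, 0, 1)
  "01000" → prefix "0" already present; 4 new (1, 0, 0, 0)
  "011111100" → prefix "01" already present; 7 new (1, 1, 1, 1, 1, 0, 0)
  "0100110101" → prefix "0100" already present; 6 new (1, 1, 0, 1, 0, 1)
  "0010000011" → prefix "00100" already present; 5 new (0, 0, 0, 1, 1)
  "001110" → prefix "00111" already present; 1 new (0)
Total nodes = 5 + 4 + 3 + 4 + 7 + 6 + 5 + 1 = 35

35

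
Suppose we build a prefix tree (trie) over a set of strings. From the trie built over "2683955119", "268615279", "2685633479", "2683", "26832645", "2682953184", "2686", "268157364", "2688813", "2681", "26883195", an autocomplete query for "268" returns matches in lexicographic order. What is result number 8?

Filter for "268…" and sort: "2681", "268157364", "2682953184", "2683", "26832645", "2683955119", "2685633479", "2686", "268615279", "26883195", "2688813"
The 8th is 2686.

2686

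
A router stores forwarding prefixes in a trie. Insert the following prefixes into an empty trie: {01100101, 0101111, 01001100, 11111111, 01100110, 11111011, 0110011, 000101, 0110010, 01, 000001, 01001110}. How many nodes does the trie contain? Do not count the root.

Trace insertions, counting only characters that open a new branch:
  "01100101" → 8 new (0, 1, 1, 0, 0, 1, 0, 1)
  "0101111" → prefix "01" already present; 5 new (0, 1, 1, 1, 1)
  "01001100" → prefix "010" already present; 5 new (0, 1, 1, 0, 0)
  "11111111" → 8 new (1, 1, 1, 1, 1, 1, 1, 1)
  "01100110" → prefix "011001" already present; 2 new (1, 0)
  "11111011" → prefix "11111" already present; 3 new (0, 1, 1)
  "0110011" → prefix "0110011" already present; 0 new (none)
  "000101" → prefix "0" already present; 5 new (0, 0, 1, 0, 1)
  "0110010" → prefix "0110010" already present; 0 new (none)
  "01" → prefix "01" already present; 0 new (none)
  "000001" → prefix "000" already present; 3 new (0, 0, 1)
  "01001110" → prefix "010011" already present; 2 new (1, 0)
Total nodes = 8 + 5 + 5 + 8 + 2 + 3 + 0 + 5 + 0 + 0 + 3 + 2 = 41

41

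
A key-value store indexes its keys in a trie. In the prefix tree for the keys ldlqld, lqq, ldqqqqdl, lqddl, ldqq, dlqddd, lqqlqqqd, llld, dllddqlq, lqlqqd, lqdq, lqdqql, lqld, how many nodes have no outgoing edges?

A leaf is a node with no children — equivalently, the end of a word that is not a proper prefix of any other stored word.
Those words: "dllddqlq", "dlqddd", "ldlqld", "ldqqqqdl", "llld", "lqddl", "lqdqql", "lqld", "lqlqqd", "lqqlqqqd"
Leaf count: 10

10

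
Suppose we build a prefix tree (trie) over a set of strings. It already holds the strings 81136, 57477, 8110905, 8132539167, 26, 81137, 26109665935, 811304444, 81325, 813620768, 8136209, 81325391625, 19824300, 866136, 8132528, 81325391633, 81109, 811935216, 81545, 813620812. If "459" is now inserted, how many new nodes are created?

3

"459" shares no prefix with any stored word, so all 3 characters open new nodes.
3 − 0 = 3 new nodes.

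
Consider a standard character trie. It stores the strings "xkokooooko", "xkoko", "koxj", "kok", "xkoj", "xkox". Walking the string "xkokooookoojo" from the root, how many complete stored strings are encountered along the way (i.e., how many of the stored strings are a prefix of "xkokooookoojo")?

2

Check each prefix of "xkokooookoojo" against the stored set — each match is an end-marker on the path.
Prefixes of the query that are stored words: "xkoko", "xkokooooko"
Count: 2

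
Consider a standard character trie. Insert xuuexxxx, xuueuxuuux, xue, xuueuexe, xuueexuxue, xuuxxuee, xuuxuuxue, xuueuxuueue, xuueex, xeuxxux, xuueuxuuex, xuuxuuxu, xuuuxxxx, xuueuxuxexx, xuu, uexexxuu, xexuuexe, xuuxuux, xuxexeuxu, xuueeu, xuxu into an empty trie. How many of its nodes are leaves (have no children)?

17

Leaves are exactly the stored words that no other stored word extends.
Those words: "uexexxuu", "xeuxxux", "xexuuexe", "xue", "xuueeu", "xuueexuxue", "xuueuexe", "xuueuxuueue", "xuueuxuuex", "xuueuxuuux", "xuueuxuxexx", "xuuexxxx", "xuuuxxxx", "xuuxuuxue", "xuuxxuee", "xuxexeuxu", "xuxu"
Leaf count: 17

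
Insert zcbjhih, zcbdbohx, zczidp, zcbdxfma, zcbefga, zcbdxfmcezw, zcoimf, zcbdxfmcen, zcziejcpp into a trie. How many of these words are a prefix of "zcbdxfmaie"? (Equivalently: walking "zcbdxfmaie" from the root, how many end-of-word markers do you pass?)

1

Walk "zcbdxfmaie" from the root; an end-of-word marker is hit whenever a stored word is a prefix of "zcbdxfmaie".
Prefixes of the query that are stored words: "zcbdxfma"
Count: 1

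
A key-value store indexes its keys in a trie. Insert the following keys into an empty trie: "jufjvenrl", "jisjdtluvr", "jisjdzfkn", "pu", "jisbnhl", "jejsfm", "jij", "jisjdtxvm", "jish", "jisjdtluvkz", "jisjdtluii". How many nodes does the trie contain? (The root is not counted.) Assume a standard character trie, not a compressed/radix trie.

42

Insert word by word; a character creates a node only if that edge doesn't already exist:
  "jufjvenrl" → 9 new (j, u, f, j, v, e, n, r, l)
  "jisjdtluvr" → prefix "j" already present; 9 new (i, s, j, d, t, l, u, v, r)
  "jisjdzfkn" → prefix "jisjd" already present; 4 new (z, f, k, n)
  "pu" → 2 new (p, u)
  "jisbnhl" → prefix "jis" already present; 4 new (b, n, h, l)
  "jejsfm" → prefix "j" already present; 5 new (e, j, s, f, m)
  "jij" → prefix "ji" already present; 1 new (j)
  "jisjdtxvm" → prefix "jisjdt" already present; 3 new (x, v, m)
  "jish" → prefix "jis" already present; 1 new (h)
  "jisjdtluvkz" → prefix "jisjdtluv" already present; 2 new (k, z)
  "jisjdtluii" → prefix "jisjdtlu" already present; 2 new (i, i)
Total nodes = 9 + 9 + 4 + 2 + 4 + 5 + 1 + 3 + 1 + 2 + 2 = 42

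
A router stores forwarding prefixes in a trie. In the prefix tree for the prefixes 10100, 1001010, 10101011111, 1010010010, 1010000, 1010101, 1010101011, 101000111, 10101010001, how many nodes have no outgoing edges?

7

Leaves are exactly the stored words that no other stored word extends.
Those words: "1001010", "1010000", "101000111", "1010010010", "10101010001", "1010101011", "10101011111"
Leaf count: 7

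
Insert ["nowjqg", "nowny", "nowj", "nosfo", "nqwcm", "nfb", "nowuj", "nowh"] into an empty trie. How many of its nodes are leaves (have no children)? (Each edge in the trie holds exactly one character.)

A leaf is a node with no children — equivalently, the end of a word that is not a proper prefix of any other stored word.
Those words: "nfb", "nosfo", "nowh", "nowjqg", "nowny", "nowuj", "nqwcm"
Leaf count: 7

7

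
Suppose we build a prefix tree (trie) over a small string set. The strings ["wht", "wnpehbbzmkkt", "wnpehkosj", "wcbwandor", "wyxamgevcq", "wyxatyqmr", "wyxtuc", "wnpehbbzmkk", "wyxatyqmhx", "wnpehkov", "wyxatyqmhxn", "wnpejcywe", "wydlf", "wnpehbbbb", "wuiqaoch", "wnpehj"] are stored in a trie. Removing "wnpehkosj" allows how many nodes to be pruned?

A node on "wnpehkosj"'s path can go only if nothing else ends at it or branches off below it.
The suffix "sj" (2 nodes) is used only by "wnpehkosj"; the node for "wnpehko" still has the child "v", so pruning stops there.
Nodes removed: 2

2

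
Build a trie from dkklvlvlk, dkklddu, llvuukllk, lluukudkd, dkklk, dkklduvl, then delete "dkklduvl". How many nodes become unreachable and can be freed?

3

After clearing the end-marker at "dkklduvl", prune upward until reaching a node still needed by another word.
The suffix "uvl" (3 nodes) is used only by "dkklduvl"; the node for "dkkld" still has the child "d", so pruning stops there.
Nodes removed: 3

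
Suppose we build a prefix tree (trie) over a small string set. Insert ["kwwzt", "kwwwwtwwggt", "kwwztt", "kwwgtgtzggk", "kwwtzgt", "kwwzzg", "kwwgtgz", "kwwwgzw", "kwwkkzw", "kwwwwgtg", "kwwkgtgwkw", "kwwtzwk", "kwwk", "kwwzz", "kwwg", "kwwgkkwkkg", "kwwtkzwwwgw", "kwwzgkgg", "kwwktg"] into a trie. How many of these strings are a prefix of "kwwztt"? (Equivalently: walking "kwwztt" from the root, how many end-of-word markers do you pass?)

Walk "kwwztt" from the root; an end-of-word marker is hit whenever a stored word is a prefix of "kwwztt".
Prefixes of the query that are stored words: "kwwzt", "kwwztt"
Count: 2

2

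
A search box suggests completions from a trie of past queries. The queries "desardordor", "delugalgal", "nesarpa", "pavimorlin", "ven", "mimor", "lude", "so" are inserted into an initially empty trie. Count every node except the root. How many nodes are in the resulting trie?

Trace insertions, counting only characters that open a new branch:
  "desardordor" → 11 new (d, e, s, a, r, d, o, r, d, o, r)
  "delugalgal" → prefix "de" already present; 8 new (l, u, g, a, l, g, a, l)
  "nesarpa" → 7 new (n, e, s, a, r, p, a)
  "pavimorlin" → 10 new (p, a, v, i, m, o, r, l, i, n)
  "ven" → 3 new (v, e, n)
  "mimor" → 5 new (m, i, m, o, r)
  "lude" → 4 new (l, u, d, e)
  "so" → 2 new (s, o)
Total nodes = 11 + 8 + 7 + 10 + 3 + 5 + 4 + 2 = 50

50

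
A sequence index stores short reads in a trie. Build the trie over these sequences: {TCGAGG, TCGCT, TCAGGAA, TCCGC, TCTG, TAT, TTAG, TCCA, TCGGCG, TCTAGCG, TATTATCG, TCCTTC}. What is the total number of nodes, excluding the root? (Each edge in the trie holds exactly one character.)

Trie structure (* marks end of a word):
(root)
└─ T
   ├─ A
   │  └─ T *
   │     └─ T
   │        └─ A
   │           └─ T
   │              └─ C
   │                 └─ G *
   ├─ C
   │  ├─ A
   │  │  └─ G
   │  │     └─ G
   │  │        └─ A
   │  │           └─ A *
   │  ├─ C
   │  │  ├─ A *
   │  │  ├─ G
   │  │  │  └─ C *
   │  │  └─ T
   │  │     └─ T
   │  │        └─ C *
   │  ├─ G
   │  │  ├─ A
   │  │  │  └─ G
   │  │  │     └─ G *
   │  │  ├─ C
   │  │  │  └─ T *
   │  │  └─ G
   │  │     └─ C
   │  │        └─ G *
   │  └─ T
   │     ├─ A
   │     │  └─ G
   │     │     └─ C
   │     │        └─ G *
   │     └─ G *
   └─ T
      └─ A
         └─ G *
Counting every labelled node above: 39.

39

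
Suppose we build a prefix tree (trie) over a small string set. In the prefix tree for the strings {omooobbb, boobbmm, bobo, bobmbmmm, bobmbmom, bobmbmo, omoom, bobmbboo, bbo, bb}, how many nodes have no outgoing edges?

8

Leaves are exactly the stored words that no other stored word extends.
Those words: "bbo", "bobmbboo", "bobmbmmm", "bobmbmom", "bobo", "boobbmm", "omoom", "omooobbb"
Leaf count: 8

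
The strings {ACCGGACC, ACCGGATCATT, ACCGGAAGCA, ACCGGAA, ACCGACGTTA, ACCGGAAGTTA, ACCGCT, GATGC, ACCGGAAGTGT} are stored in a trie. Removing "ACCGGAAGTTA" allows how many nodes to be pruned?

2

After clearing the end-marker at "ACCGGAAGTTA", prune upward until reaching a node still needed by another word.
The suffix "TA" (2 nodes) is used only by "ACCGGAAGTTA"; the node for "ACCGGAAGT" still has the child "G", so pruning stops there.
Nodes removed: 2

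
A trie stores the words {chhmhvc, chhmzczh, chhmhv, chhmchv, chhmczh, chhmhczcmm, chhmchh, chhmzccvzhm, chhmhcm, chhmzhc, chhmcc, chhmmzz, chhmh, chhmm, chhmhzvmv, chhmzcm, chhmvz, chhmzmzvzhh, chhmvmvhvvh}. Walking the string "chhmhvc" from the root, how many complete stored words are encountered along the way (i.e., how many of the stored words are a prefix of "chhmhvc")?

3

Check each prefix of "chhmhvc" against the stored set — each match is an end-marker on the path.
Prefixes of the query that are stored words: "chhmh", "chhmhv", "chhmhvc"
Count: 3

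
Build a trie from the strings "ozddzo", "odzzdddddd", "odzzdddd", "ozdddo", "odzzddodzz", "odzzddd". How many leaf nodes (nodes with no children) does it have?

Leaves are exactly the stored words that no other stored word extends.
Those words: "odzzdddddd", "odzzddodzz", "ozdddo", "ozddzo"
Leaf count: 4

4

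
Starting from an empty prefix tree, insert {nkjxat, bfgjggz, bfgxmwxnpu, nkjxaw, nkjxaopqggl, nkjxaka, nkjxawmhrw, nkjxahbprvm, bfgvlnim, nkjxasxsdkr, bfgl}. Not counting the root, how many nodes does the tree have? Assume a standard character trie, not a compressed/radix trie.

Count nodes per top-level branch (shared prefixes stored once):
  'b'-branch (bfgjggz, bfgl, bfgvlnim, bfgxmwxnpu): 20 nodes
  'n'-branch (nkjxahbprvm, nkjxaka, nkjxaopqggl, nkjxasxsdkr, nkjxat, nkjxaw, nkjxawmhrw): 31 nodes
Sum: 51

51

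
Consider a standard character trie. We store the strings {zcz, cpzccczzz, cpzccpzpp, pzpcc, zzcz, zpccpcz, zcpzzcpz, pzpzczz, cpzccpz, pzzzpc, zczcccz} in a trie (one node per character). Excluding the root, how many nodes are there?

48

Trace insertions, counting only characters that open a new branch:
  "zcz" → 3 new (z, c, z)
  "cpzccczzz" → 9 new (c, p, z, c, c, c, z, z, z)
  "cpzccpzpp" → prefix "cpzcc" already present; 4 new (p, z, p, p)
  "pzpcc" → 5 new (p, z, p, c, c)
  "zzcz" → prefix "z" already present; 3 new (z, c, z)
  "zpccpcz" → prefix "z" already present; 6 new (p, c, c, p, c, z)
  "zcpzzcpz" → prefix "zc" already present; 6 new (p, z, z, c, p, z)
  "pzpzczz" → prefix "pzp" already present; 4 new (z, c, z, z)
  "cpzccpz" → prefix "cpzccpz" already present; 0 new (none)
  "pzzzpc" → prefix "pz" already present; 4 new (z, z, p, c)
  "zczcccz" → prefix "zcz" already present; 4 new (c, c, c, z)
Total nodes = 3 + 9 + 4 + 5 + 3 + 6 + 6 + 4 + 0 + 4 + 4 = 48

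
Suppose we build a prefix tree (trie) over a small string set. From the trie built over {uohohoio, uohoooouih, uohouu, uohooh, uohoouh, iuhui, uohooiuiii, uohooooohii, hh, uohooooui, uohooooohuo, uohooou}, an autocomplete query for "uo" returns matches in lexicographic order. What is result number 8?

uohooou

DFS of the "uo" subtree visits, in order: "uohohoio", "uohooh", "uohooiuiii", "uohooooohii", "uohooooohuo", "uohooooui", "uohoooouih", "uohooou", "uohoouh", "uohouu"
Position 8: uohooou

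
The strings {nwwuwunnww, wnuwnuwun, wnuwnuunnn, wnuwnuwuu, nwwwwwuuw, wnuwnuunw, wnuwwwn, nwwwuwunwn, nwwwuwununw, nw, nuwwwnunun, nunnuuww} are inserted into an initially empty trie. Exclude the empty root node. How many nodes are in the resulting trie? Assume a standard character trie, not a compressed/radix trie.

58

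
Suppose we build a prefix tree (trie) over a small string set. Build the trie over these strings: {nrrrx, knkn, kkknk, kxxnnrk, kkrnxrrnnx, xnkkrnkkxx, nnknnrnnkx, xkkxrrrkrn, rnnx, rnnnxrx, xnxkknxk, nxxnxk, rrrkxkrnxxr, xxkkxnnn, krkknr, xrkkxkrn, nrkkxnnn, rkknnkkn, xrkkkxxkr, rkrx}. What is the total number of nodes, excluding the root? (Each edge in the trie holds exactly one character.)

Insert word by word; a character creates a node only if that edge doesn't already exist:
  "nrrrx" → 5 new (n, r, r, r, x)
  "knkn" → 4 new (k, n, k, n)
  "kkknk" → prefix "k" already present; 4 new (k, k, n, k)
  "kxxnnrk" → prefix "k" already present; 6 new (x, x, n, n, r, k)
  "kkrnxrrnnx" → prefix "kk" already present; 8 new (r, n, x, r, r, n, n, x)
  "xnkkrnkkxx" → 10 new (x, n, k, k, r, n, k, k, x, x)
  "nnknnrnnkx" → prefix "n" already present; 9 new (n, k, n, n, r, n, n, k, x)
  "xkkxrrrkrn" → prefix "x" already present; 9 new (k, k, x, r, r, r, k, r, n)
  "rnnx" → 4 new (r, n, n, x)
  "rnnnxrx" → prefix "rnn" already present; 4 new (n, x, r, x)
  "xnxkknxk" → prefix "xn" already present; 6 new (x, k, k, n, x, k)
  "nxxnxk" → prefix "n" already present; 5 new (x, x, n, x, k)
  "rrrkxkrnxxr" → prefix "r" already present; 10 new (r, r, k, x, k, r, n, x, x, r)
  "xxkkxnnn" → prefix "x" already present; 7 new (x, k, k, x, n, n, n)
  "krkknr" → prefix "k" already present; 5 new (r, k, k, n, r)
  "xrkkxkrn" → prefix "x" already present; 7 new (r, k, k, x, k, r, n)
  "nrkkxnnn" → prefix "nr" already present; 6 new (k, k, x, n, n, n)
  "rkknnkkn" → prefix "r" already present; 7 new (k, k, n, n, k, k, n)
  "xrkkkxxkr" → prefix "xrkk" already present; 5 new (k, x, x, k, r)
  "rkrx" → prefix "rk" already present; 2 new (r, x)
Total nodes = 5 + 4 + 4 + 6 + 8 + 10 + 9 + 9 + 4 + 4 + 6 + 5 + 10 + 7 + 5 + 7 + 6 + 7 + 5 + 2 = 123

123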